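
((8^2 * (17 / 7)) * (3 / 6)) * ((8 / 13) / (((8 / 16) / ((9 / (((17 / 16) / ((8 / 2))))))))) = 294912 / 91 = 3240.79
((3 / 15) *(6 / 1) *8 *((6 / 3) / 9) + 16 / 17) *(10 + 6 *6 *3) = 92512 / 255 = 362.79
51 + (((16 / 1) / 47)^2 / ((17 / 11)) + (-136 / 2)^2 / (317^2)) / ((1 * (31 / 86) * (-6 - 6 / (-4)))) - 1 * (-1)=54669769853324 / 1052852093343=51.93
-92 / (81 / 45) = -460 / 9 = -51.11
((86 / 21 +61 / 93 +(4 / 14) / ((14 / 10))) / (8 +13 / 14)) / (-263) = -15054 / 7133875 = -0.00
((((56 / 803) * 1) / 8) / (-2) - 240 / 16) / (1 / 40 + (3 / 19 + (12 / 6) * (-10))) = 9156860 / 12093983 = 0.76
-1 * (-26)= 26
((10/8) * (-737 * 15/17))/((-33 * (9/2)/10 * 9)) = 8375/1377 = 6.08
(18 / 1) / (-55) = -18 / 55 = -0.33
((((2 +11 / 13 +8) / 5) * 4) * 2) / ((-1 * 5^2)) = -0.69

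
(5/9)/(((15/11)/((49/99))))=49/243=0.20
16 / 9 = 1.78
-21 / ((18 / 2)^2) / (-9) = 7 / 243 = 0.03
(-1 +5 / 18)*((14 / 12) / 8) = -91 / 864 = -0.11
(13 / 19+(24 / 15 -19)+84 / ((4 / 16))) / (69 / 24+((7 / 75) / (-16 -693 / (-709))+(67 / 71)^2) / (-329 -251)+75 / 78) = 368383975213394400 / 4424765127467777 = 83.26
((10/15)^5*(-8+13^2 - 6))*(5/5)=4960/243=20.41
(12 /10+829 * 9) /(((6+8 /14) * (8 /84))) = 5484717 /460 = 11923.30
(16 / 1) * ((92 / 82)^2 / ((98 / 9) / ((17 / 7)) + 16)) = 2589984 / 2634127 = 0.98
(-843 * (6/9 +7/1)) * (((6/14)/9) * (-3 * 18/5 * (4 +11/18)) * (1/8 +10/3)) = 44523607/840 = 53004.29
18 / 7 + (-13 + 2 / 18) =-650 / 63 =-10.32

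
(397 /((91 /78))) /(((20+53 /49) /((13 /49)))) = 4.28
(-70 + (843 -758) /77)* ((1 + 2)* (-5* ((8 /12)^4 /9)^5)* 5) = 139067392000 /5284539057095991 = 0.00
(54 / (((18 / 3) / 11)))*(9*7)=6237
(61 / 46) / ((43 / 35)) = 2135 / 1978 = 1.08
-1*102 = -102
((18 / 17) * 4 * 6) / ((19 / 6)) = 8.02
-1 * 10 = -10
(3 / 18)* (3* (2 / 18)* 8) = 4 / 9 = 0.44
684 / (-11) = -684 / 11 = -62.18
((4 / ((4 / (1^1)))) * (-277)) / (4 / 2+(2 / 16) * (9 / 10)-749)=22160 / 59751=0.37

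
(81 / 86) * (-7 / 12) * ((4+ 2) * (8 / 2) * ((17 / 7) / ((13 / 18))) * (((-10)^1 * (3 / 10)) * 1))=74358 / 559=133.02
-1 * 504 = -504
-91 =-91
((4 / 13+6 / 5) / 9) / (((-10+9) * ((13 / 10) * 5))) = -196 / 7605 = -0.03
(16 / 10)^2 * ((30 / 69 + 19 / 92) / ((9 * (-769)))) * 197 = -185968 / 3979575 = -0.05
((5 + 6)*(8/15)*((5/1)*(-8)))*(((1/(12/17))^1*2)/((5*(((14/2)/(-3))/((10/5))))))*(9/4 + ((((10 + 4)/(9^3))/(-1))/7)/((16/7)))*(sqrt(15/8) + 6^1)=981002*sqrt(30)/15309 + 7848016/5103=1888.90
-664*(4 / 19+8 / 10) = -63744 / 95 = -670.99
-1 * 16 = -16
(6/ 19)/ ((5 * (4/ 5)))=3/ 38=0.08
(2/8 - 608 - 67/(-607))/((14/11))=-16228839/33992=-477.43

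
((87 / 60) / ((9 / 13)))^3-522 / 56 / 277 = 103516187387 / 11308248000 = 9.15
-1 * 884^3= -690807104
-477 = -477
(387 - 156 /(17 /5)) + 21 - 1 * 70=4966 /17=292.12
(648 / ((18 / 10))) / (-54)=-20 / 3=-6.67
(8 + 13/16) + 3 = 11.81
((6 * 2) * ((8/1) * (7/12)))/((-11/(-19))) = 1064/11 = 96.73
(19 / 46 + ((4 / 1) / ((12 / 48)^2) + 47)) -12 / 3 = 4941 / 46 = 107.41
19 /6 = 3.17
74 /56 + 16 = 485 /28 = 17.32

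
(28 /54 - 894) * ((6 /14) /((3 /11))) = -1404.04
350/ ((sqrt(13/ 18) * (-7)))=-150 * sqrt(26)/ 13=-58.83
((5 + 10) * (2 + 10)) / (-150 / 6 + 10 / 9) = -324 / 43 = -7.53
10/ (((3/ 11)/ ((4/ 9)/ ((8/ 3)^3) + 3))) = 7095/ 64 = 110.86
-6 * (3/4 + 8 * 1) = -105/2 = -52.50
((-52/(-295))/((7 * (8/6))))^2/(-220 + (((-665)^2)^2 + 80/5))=1521/833924422258988725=0.00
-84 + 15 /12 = -331 /4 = -82.75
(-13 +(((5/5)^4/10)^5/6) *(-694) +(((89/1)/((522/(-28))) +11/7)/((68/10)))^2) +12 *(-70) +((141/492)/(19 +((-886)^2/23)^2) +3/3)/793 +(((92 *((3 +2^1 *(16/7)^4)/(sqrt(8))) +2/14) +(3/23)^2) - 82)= -955557428150237267943525054232035971/1022404019392105547729153157900000 +3180325 *sqrt(2)/2401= 938.63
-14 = -14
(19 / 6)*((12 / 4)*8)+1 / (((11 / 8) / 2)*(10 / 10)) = 77.45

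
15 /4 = 3.75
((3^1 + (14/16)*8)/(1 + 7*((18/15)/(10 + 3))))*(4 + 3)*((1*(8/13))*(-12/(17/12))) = -403200/1819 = -221.66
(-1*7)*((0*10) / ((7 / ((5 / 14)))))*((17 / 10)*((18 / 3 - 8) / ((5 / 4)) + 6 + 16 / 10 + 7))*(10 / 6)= 0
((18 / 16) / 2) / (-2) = -9 / 32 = -0.28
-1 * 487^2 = -237169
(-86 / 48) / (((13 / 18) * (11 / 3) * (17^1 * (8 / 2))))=-387 / 38896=-0.01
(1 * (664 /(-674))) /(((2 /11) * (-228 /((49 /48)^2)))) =2192113 /88515072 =0.02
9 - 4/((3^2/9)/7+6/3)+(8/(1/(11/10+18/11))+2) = 5119/165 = 31.02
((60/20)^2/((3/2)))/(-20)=-3/10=-0.30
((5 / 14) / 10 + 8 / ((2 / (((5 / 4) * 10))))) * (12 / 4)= 4203 / 28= 150.11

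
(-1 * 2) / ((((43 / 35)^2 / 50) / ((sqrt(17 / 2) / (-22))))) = 30625 * sqrt(34) / 20339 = 8.78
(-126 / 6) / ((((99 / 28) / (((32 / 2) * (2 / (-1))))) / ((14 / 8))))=10976 / 33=332.61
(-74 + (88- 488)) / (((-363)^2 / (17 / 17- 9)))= 1264 / 43923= 0.03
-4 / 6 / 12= -1 / 18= -0.06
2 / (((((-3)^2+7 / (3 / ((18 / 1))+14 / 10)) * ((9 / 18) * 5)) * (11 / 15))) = 188 / 2321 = 0.08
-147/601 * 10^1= -1470/601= -2.45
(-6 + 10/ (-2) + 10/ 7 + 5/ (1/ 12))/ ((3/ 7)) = 353/ 3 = 117.67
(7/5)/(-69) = -7/345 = -0.02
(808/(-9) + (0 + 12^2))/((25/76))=37088/225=164.84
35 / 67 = 0.52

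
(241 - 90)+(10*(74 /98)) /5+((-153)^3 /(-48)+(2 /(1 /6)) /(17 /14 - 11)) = 74767.47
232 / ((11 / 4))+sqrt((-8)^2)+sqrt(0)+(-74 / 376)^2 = 92.40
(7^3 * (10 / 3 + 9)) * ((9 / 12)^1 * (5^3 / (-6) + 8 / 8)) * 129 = -64939847 / 8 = -8117480.88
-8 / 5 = -1.60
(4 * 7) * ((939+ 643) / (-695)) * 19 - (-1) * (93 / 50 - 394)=-11141613 / 6950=-1603.11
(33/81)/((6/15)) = 55/54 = 1.02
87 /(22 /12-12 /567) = 32886 /685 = 48.01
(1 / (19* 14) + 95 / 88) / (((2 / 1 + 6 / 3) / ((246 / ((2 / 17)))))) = 26511789 / 46816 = 566.30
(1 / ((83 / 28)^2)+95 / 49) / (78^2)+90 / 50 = 6162318157 / 3422868540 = 1.80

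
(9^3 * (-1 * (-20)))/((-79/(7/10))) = -10206/79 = -129.19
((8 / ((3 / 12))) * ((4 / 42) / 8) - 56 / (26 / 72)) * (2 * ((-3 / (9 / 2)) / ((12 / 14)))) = 84464 / 351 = 240.64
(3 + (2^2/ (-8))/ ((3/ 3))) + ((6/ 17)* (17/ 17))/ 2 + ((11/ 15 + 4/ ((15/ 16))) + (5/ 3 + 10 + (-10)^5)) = -10198027/ 102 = -99980.66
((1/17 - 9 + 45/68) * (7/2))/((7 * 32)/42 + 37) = -11823/17272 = -0.68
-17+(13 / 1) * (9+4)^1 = 152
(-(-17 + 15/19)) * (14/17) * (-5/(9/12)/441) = -1760/8721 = -0.20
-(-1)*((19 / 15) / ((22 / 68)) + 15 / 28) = 20563 / 4620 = 4.45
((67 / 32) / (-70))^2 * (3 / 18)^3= 4489 / 1083801600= 0.00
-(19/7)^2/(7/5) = -1805/343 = -5.26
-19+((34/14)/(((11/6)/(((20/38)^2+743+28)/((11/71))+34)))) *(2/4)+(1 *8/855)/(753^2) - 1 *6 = 25705244461255694/7801768840635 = 3294.80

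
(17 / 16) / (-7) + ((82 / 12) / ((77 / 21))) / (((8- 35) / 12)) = -10867 / 11088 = -0.98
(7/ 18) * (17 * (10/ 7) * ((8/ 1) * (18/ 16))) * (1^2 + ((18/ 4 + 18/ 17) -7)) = -75/ 2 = -37.50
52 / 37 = 1.41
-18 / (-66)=3 / 11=0.27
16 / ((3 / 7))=112 / 3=37.33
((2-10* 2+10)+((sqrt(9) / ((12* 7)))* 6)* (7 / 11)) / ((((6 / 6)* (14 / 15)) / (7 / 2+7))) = -7785 / 88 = -88.47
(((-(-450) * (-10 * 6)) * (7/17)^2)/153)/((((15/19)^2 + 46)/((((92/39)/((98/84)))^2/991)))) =-36666048000/13848956247737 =-0.00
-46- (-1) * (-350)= -396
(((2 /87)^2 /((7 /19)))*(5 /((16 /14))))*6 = 95 /2523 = 0.04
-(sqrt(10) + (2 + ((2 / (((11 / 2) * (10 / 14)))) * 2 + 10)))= -716 / 55-sqrt(10)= -16.18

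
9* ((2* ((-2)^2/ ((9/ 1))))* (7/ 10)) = 28/ 5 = 5.60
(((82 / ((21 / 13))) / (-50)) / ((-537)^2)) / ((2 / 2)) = -533 / 151393725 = -0.00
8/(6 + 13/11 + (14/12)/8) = 4224/3869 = 1.09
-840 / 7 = -120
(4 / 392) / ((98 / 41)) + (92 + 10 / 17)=15117393 / 163268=92.59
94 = 94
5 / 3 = 1.67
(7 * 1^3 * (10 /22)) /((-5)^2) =7 /55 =0.13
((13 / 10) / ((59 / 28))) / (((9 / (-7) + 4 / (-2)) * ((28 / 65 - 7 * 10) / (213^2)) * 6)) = 17890509 / 876622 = 20.41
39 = 39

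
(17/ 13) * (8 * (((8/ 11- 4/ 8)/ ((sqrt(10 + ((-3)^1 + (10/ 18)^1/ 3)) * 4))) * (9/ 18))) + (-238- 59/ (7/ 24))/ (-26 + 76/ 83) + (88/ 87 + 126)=255 * sqrt(582)/ 55484 + 30549637/ 211323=144.67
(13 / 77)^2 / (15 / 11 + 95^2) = 169 / 53517310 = 0.00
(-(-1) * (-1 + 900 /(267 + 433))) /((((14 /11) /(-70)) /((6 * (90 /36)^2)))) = -4125 /7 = -589.29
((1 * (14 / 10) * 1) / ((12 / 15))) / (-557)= -7 / 2228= -0.00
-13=-13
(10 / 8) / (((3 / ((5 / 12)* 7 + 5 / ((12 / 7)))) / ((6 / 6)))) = 2.43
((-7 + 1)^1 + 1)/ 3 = -5/ 3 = -1.67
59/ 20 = 2.95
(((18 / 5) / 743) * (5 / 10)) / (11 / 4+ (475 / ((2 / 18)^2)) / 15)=36 / 38156765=0.00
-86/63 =-1.37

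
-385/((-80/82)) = 3157/8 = 394.62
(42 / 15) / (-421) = -14 / 2105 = -0.01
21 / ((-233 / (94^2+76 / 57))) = -185584 / 233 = -796.50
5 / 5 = 1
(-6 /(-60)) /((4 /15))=3 /8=0.38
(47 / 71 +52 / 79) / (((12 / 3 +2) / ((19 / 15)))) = 28139 / 100962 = 0.28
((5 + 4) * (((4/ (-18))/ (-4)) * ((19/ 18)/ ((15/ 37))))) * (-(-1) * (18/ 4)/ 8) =703/ 960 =0.73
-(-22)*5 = 110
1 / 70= 0.01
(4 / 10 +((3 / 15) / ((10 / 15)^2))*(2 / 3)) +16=167 / 10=16.70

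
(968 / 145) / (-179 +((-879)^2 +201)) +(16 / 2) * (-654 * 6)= -3517038348952 / 112036135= -31392.00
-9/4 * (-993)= 8937/4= 2234.25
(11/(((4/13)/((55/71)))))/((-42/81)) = -212355/3976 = -53.41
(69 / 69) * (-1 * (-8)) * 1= 8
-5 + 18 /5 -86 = -437 /5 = -87.40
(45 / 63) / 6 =5 / 42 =0.12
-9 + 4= -5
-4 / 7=-0.57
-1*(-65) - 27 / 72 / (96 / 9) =16631 / 256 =64.96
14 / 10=7 / 5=1.40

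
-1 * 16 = -16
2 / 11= 0.18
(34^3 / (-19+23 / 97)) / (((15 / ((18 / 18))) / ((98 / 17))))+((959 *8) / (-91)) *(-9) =-45124 / 975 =-46.28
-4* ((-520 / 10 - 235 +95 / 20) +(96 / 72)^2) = 10097 / 9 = 1121.89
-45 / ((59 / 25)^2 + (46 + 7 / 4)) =-12500 / 14811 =-0.84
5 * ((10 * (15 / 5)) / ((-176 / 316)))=-5925 / 22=-269.32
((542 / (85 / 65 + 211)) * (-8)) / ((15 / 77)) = -542542 / 5175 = -104.84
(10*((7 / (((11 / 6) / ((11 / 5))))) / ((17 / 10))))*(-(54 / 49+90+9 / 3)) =-553320 / 119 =-4649.75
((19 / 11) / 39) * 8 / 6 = 76 / 1287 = 0.06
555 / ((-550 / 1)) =-111 / 110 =-1.01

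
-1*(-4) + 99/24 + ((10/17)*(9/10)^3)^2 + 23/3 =138508073/8670000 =15.98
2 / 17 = 0.12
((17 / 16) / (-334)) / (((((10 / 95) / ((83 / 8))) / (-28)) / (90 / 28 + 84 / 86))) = 67639107 / 1838336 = 36.79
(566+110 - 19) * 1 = 657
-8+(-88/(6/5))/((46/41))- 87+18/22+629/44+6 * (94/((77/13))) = -1063193/21252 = -50.03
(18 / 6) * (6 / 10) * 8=72 / 5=14.40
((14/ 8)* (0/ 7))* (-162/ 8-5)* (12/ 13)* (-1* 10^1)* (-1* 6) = 0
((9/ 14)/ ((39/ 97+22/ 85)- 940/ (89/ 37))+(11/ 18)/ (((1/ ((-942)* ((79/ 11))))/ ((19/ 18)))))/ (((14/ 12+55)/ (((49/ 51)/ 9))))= -3305687076530132/ 398538468080433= -8.29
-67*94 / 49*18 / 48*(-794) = 3750459 / 98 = 38269.99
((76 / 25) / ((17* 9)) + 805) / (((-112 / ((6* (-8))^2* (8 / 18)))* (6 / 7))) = -98534432 / 11475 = -8586.88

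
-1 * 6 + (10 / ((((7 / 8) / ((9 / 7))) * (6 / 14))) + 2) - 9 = 149 / 7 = 21.29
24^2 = 576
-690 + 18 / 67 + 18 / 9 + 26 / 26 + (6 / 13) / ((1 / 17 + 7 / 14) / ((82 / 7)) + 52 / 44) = -7513949855 / 10947599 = -686.36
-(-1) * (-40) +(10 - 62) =-92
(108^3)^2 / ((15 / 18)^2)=57127475625984 / 25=2285099025039.36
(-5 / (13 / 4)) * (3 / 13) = -60 / 169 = -0.36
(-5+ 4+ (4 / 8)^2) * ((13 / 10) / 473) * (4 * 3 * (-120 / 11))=1404 / 5203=0.27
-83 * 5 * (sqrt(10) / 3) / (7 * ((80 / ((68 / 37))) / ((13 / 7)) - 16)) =-91715 * sqrt(10) / 34524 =-8.40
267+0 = 267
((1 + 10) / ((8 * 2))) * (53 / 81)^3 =1637647 / 8503056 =0.19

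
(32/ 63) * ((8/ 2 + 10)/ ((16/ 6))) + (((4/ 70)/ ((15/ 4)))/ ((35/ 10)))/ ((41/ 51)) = 2.67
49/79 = 0.62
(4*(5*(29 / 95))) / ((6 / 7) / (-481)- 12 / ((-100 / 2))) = 2441075 / 95247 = 25.63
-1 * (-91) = 91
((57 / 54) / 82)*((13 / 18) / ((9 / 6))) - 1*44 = -1753241 / 39852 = -43.99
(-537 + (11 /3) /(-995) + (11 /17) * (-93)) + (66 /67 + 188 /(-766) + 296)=-391223853707 /1302167445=-300.44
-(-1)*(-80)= -80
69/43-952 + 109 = -36180/43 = -841.40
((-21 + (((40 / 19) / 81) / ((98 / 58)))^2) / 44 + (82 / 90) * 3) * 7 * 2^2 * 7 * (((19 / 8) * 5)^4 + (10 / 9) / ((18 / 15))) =177359412103210395595 / 20169339531264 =8793516.11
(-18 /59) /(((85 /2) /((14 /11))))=-504 /55165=-0.01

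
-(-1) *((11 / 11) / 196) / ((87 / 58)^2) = 1 / 441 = 0.00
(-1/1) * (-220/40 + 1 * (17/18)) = 41/9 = 4.56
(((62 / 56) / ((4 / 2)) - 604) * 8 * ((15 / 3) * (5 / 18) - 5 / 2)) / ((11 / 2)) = 675860 / 693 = 975.27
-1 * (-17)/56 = 17/56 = 0.30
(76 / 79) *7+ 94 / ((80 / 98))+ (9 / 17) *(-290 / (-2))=5335709 / 26860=198.65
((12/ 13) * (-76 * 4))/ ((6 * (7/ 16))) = -9728/ 91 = -106.90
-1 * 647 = -647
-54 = -54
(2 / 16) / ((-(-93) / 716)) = 179 / 186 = 0.96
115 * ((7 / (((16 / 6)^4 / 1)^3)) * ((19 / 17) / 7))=0.00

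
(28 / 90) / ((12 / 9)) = 7 / 30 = 0.23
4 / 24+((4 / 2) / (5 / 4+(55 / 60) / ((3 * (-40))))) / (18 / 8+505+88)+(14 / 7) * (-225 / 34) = -5676883757 / 434480118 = -13.07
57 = 57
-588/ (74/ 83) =-24402/ 37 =-659.51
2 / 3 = 0.67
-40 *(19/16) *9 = -855/2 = -427.50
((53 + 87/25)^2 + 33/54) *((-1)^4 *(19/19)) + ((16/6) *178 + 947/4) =87795409/22500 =3902.02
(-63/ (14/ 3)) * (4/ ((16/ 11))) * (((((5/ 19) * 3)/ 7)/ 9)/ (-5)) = 99/ 1064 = 0.09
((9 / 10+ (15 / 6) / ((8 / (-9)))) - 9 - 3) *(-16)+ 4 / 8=2231 / 10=223.10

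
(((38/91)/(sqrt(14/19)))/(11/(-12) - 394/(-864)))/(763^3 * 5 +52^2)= -0.00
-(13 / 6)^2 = -169 / 36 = -4.69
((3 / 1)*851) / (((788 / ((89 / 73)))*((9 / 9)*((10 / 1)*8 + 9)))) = 0.04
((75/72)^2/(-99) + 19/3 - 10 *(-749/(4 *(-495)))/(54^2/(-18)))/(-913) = -3256727/468566208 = -0.01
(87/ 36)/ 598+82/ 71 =590491/ 509496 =1.16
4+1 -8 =-3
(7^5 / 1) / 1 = 16807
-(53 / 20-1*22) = 387 / 20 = 19.35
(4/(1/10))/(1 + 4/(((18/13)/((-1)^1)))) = -360/17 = -21.18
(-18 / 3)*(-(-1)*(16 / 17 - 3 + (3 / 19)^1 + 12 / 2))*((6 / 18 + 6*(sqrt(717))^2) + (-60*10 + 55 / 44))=-29421266 / 323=-91087.51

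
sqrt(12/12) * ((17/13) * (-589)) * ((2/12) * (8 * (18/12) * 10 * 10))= -2002600/13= -154046.15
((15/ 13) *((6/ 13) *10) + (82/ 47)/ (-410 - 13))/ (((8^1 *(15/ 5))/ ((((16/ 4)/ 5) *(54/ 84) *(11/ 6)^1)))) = 98334731/ 470384460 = 0.21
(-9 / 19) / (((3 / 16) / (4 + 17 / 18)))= -712 / 57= -12.49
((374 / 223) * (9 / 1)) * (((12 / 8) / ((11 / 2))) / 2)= 2.06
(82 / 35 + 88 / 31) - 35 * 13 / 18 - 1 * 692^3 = -6471732425119 / 19530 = -331373908.10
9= 9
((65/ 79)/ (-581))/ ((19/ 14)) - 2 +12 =1245700/ 124583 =10.00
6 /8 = 3 /4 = 0.75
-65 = -65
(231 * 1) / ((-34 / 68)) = -462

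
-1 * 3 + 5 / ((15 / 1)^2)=-134 / 45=-2.98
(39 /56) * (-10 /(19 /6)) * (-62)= 18135 /133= 136.35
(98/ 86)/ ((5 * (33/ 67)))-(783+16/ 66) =-1851274/ 2365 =-782.78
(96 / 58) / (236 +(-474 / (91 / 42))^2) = 2028 / 58929595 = 0.00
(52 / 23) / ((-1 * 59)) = -52 / 1357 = -0.04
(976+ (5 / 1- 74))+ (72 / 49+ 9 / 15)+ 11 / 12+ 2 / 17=45486983 / 49980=910.10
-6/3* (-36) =72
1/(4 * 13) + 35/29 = 1849/1508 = 1.23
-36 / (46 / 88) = -68.87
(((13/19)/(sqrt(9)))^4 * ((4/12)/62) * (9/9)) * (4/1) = 57122/981708093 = 0.00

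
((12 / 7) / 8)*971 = 2913 / 14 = 208.07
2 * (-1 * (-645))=1290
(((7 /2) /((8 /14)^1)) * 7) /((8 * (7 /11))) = 539 /64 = 8.42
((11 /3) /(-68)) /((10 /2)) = -11 /1020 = -0.01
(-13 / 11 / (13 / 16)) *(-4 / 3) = 64 / 33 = 1.94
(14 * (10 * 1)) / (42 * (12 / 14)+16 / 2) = 35 / 11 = 3.18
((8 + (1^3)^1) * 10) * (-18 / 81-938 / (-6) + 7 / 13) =183280 / 13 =14098.46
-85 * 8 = -680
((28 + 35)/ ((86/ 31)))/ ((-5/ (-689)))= 3129.34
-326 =-326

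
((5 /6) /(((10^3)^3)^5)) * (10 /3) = 1 /360000000000000000000000000000000000000000000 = 0.00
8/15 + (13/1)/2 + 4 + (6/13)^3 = 733687/65910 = 11.13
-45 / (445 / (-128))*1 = 1152 / 89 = 12.94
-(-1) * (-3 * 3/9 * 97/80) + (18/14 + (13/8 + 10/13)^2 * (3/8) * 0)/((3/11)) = 1961/560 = 3.50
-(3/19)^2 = -9/361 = -0.02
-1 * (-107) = 107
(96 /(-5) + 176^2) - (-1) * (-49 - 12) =154479 /5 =30895.80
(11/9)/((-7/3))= -11/21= -0.52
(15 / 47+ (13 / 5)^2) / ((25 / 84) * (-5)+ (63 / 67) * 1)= -46813704 / 3622525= -12.92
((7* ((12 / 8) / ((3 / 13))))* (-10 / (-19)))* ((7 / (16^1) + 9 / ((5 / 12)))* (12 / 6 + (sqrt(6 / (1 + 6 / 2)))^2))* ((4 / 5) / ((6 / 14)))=7861217 / 2280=3447.90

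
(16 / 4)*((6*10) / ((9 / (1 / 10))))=8 / 3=2.67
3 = 3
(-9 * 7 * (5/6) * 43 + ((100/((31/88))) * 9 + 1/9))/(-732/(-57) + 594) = 3153563/6433740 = 0.49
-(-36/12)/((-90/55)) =-11/6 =-1.83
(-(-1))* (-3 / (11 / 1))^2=9 / 121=0.07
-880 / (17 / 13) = -11440 / 17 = -672.94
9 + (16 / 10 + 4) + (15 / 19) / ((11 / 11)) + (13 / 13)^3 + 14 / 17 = 27799 / 1615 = 17.21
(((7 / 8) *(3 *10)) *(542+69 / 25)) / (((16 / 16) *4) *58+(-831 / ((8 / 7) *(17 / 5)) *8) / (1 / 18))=-4861983 / 10391720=-0.47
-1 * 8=-8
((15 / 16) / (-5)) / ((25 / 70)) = -21 / 40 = -0.52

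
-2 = -2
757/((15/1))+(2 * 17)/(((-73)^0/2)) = 1777/15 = 118.47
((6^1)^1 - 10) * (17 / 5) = -68 / 5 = -13.60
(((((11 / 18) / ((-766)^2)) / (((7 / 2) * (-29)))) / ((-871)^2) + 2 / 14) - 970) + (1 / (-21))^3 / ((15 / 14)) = -248456729510518482493 / 256178660457790980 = -969.86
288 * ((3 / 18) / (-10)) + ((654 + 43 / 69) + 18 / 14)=1572428 / 2415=651.11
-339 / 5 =-67.80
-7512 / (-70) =3756 / 35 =107.31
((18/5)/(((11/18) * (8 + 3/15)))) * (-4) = -1296/451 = -2.87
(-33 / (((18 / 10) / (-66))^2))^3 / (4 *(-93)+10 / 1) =1178973845500000 / 4887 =241246950173.93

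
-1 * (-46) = 46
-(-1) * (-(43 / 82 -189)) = 15455 / 82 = 188.48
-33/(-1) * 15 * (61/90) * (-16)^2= 85888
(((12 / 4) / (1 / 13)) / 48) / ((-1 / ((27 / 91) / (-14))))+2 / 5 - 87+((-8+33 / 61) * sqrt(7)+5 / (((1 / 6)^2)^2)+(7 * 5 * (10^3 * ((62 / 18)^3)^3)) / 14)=518236013565223647199 / 3037376633760 - 455 * sqrt(7) / 61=170619589.24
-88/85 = -1.04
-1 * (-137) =137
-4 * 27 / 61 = -108 / 61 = -1.77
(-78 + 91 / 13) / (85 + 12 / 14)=-497 / 601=-0.83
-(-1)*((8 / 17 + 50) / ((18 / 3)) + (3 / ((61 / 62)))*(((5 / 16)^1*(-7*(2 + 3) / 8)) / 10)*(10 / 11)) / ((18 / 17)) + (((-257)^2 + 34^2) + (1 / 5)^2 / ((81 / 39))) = 3896610492319 / 57974400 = 67212.61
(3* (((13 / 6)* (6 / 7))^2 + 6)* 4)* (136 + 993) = 128014.78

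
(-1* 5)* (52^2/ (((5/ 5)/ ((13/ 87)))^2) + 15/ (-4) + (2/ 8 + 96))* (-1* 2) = 11571085/ 7569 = 1528.75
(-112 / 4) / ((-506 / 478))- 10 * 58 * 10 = -1460708 / 253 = -5773.55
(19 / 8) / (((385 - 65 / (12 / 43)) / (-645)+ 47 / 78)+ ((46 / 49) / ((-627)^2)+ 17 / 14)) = 204595732341 / 136201669726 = 1.50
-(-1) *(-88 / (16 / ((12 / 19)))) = -66 / 19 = -3.47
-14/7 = -2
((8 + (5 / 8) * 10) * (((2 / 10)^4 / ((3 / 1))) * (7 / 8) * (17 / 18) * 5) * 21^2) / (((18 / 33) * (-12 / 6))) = -1218679 / 96000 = -12.69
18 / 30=3 / 5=0.60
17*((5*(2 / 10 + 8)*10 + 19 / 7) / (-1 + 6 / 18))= -147339 / 14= -10524.21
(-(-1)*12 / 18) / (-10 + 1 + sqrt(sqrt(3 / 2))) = 2 / (3*(-9 + 2^(3 / 4)*3^(1 / 4) / 2)) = -0.08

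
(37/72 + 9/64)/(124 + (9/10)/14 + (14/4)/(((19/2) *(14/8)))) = 8645/1641456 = 0.01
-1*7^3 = -343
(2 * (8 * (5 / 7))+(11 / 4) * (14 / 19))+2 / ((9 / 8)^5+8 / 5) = 297436873 / 21180782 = 14.04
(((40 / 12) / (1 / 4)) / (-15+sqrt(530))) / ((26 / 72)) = 4.60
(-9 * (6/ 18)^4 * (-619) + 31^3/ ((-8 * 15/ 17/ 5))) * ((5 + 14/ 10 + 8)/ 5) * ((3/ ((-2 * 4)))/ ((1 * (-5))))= -4543167/ 1000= -4543.17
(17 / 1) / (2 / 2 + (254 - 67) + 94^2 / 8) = 34 / 2585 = 0.01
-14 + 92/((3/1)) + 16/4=62/3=20.67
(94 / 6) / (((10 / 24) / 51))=1917.60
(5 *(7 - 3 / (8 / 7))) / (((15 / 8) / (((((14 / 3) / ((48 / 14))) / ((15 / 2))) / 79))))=0.03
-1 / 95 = -0.01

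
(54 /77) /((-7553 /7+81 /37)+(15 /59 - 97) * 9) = -58941 /163680517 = -0.00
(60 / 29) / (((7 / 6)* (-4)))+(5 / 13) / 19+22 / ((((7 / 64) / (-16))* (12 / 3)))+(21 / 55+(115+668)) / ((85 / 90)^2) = 58387984079 / 796991195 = 73.26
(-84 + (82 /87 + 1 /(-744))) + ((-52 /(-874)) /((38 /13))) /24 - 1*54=-3069165239 /22393191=-137.06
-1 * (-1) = 1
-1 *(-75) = 75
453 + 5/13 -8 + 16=5998/13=461.38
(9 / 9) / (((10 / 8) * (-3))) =-4 / 15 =-0.27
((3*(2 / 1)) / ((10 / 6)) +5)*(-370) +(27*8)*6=-1886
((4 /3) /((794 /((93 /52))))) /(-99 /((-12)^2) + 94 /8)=248 /913497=0.00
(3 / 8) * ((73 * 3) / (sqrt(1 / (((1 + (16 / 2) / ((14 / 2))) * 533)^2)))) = 5252715 / 56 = 93798.48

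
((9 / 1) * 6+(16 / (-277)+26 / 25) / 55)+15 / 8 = 170305541 / 3047000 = 55.89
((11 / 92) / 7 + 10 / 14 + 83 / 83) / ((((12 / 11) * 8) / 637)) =1116115 / 8832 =126.37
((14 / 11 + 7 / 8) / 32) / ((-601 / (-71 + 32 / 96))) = 3339 / 423104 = 0.01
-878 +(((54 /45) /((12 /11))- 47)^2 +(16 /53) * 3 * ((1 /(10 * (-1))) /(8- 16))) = 6512753 /5300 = 1228.82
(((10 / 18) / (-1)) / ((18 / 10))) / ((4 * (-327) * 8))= 25 / 847584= 0.00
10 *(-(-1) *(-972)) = -9720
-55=-55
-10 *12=-120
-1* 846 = -846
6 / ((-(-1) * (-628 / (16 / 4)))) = -6 / 157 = -0.04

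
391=391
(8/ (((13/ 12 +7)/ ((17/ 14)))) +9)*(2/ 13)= 13854/ 8827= 1.57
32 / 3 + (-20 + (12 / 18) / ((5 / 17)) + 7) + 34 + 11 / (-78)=4393 / 130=33.79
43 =43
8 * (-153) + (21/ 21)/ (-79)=-96697/ 79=-1224.01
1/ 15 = 0.07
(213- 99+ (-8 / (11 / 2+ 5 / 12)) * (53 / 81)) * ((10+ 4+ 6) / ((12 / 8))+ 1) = 9324206 / 5751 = 1621.32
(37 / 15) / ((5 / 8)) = 3.95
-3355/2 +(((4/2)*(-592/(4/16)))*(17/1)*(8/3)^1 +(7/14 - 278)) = -649961/3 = -216653.67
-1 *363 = -363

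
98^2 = 9604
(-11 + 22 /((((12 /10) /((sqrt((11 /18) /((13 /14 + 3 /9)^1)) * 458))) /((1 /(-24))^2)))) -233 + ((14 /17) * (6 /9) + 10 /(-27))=-111914 /459 + 12595 * sqrt(12243) /137376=-233.68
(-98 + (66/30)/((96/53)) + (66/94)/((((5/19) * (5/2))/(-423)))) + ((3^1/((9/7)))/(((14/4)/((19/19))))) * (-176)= -665.56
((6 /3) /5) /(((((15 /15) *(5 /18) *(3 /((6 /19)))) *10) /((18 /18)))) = 36 /2375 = 0.02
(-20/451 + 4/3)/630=872/426195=0.00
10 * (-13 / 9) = -14.44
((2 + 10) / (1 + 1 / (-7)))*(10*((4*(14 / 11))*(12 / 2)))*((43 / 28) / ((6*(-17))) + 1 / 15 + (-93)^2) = 6916473592 / 187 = 36986489.80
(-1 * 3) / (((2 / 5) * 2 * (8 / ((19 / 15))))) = -19 / 32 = -0.59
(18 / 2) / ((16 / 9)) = 81 / 16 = 5.06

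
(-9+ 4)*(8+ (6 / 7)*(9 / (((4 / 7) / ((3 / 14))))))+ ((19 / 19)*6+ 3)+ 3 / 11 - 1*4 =-15151 / 308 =-49.19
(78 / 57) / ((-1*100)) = -13 / 950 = -0.01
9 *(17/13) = 153/13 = 11.77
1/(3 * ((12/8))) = 2/9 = 0.22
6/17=0.35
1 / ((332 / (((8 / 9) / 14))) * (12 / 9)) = 1 / 6972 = 0.00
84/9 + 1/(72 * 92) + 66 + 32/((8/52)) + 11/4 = 1895017/6624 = 286.08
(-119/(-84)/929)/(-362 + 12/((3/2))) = -17/3946392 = -0.00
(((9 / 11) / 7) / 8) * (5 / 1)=45 / 616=0.07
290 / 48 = 145 / 24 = 6.04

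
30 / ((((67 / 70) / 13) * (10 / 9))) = 24570 / 67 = 366.72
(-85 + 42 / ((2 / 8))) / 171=83 / 171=0.49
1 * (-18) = -18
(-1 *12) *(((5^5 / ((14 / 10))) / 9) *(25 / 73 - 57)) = 258500000 / 1533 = 168623.61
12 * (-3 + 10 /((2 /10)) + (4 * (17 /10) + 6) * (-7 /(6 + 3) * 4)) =1292 /15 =86.13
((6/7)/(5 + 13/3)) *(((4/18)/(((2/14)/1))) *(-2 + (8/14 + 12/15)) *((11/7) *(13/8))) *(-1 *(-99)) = -155727/6860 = -22.70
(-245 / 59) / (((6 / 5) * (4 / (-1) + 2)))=1225 / 708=1.73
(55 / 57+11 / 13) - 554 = -409172 / 741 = -552.19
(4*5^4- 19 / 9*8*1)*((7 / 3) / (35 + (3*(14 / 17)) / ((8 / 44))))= 189958 / 1593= 119.25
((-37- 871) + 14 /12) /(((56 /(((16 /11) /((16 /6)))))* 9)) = -5441 /5544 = -0.98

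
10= 10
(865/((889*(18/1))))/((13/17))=14705/208026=0.07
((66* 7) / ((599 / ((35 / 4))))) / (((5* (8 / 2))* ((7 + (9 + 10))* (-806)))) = -1617 / 100421152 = -0.00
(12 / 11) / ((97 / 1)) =12 / 1067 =0.01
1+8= 9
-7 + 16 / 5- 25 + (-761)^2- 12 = 2895401 / 5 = 579080.20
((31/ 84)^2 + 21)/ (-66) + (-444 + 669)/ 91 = 13030019/ 6054048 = 2.15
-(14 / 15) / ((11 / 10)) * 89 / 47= -2492 / 1551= -1.61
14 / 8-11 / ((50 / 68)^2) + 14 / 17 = -755313 / 42500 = -17.77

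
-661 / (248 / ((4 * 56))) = -18508 / 31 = -597.03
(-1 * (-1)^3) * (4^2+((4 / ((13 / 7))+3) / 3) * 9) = 409 / 13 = 31.46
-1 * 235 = -235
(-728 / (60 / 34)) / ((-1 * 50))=3094 / 375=8.25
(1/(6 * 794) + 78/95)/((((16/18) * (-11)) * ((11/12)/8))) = -3345183/4563515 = -0.73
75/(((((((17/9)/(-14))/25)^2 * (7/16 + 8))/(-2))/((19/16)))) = -209475000/289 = -724826.99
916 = 916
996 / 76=249 / 19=13.11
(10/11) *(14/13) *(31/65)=868/1859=0.47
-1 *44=-44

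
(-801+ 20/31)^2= 615585721/961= 640567.87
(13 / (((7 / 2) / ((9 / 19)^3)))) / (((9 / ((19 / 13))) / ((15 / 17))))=2430 / 42959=0.06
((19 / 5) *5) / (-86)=-19 / 86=-0.22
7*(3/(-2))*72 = -756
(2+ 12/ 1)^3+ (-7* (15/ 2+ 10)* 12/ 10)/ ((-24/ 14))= 11319/ 4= 2829.75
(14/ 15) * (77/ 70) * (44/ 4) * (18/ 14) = 363/ 25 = 14.52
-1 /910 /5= -1 /4550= -0.00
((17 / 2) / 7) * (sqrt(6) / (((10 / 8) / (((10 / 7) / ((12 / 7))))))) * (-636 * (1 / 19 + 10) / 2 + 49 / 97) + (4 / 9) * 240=320 / 3 - 100141135 * sqrt(6) / 38703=-6231.21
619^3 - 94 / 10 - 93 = 1185882783 / 5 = 237176556.60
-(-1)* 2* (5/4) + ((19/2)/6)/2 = 79/24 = 3.29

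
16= 16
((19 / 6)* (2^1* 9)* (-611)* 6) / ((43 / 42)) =-8776404 / 43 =-204102.42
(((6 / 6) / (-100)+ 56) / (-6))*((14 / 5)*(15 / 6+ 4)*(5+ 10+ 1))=-1019018 / 375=-2717.38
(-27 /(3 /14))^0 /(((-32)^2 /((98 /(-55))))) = -49 /28160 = -0.00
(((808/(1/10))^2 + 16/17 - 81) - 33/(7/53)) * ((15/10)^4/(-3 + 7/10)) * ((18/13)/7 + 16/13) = -205286167.58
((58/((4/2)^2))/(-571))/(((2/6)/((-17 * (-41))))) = -53.10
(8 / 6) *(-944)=-3776 / 3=-1258.67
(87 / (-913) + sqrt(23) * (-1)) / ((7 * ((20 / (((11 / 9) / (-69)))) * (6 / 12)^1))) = 29 / 1202670 + 11 * sqrt(23) / 43470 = 0.00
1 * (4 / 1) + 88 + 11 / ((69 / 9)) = 2149 / 23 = 93.43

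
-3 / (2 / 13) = -39 / 2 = -19.50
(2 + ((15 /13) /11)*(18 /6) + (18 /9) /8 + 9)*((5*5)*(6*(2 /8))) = 496125 /1144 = 433.68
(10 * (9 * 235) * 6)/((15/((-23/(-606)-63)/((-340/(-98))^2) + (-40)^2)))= 787621201629/58378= 13491746.92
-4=-4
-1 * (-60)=60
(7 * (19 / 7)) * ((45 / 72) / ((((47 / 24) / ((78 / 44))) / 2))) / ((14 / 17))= 188955 / 7238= 26.11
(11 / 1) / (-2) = -11 / 2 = -5.50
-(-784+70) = 714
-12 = -12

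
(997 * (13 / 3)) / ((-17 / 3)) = -12961 / 17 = -762.41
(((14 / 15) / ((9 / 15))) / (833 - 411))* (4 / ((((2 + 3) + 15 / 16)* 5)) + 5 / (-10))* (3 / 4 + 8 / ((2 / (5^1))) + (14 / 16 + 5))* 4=-172459 / 1202700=-0.14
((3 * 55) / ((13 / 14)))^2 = 5336100 / 169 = 31574.56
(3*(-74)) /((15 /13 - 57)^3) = 81289 /63776196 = 0.00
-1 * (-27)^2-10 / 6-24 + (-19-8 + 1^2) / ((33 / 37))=-8622 / 11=-783.82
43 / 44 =0.98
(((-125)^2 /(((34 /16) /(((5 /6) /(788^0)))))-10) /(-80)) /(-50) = 31199 /20400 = 1.53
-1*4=-4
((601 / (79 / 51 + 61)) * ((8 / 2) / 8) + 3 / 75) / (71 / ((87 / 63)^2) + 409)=4481399 / 412808000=0.01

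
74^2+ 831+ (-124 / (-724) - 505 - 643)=933810 / 181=5159.17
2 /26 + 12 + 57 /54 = 3073 /234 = 13.13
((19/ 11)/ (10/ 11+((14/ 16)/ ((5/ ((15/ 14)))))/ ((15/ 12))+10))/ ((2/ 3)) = 190/ 811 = 0.23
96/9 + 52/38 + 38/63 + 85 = 116873/1197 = 97.64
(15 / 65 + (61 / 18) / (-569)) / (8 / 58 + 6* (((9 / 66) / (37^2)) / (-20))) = 130720703630 / 80184449007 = 1.63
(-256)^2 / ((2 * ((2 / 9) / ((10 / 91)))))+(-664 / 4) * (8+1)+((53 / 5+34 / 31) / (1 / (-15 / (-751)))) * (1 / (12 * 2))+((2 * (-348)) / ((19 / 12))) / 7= 4716722187301 / 322022792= 14647.17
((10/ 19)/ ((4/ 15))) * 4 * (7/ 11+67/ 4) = 137.26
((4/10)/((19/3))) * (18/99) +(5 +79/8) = 124451/8360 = 14.89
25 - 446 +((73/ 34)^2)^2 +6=-526181199/ 1336336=-393.75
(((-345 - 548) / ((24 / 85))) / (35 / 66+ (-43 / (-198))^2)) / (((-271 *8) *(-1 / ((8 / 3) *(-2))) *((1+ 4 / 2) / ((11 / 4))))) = 303088665 / 24540676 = 12.35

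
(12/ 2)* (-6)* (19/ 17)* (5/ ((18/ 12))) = -2280/ 17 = -134.12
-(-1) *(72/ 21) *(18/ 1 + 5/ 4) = 66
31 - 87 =-56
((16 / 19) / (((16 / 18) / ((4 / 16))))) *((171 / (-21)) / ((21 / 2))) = -0.18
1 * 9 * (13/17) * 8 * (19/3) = 5928/17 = 348.71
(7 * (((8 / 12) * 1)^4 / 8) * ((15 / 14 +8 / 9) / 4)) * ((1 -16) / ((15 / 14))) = -1729 / 1458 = -1.19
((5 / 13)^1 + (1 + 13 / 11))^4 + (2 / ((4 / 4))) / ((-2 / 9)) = 14377672312 / 418161601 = 34.38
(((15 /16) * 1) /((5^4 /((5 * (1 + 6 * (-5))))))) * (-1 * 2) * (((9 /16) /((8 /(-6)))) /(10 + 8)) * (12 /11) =-783 /70400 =-0.01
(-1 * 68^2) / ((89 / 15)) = -69360 / 89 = -779.33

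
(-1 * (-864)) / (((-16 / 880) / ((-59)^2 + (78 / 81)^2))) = -4467452000 / 27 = -165461185.19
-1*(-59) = 59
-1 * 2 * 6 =-12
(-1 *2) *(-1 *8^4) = 8192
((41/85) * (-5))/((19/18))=-738/323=-2.28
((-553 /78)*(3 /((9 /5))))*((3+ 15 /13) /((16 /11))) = -91245 /2704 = -33.74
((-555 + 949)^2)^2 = 24098215696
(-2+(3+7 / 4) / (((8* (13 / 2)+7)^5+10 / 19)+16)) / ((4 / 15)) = -326005486797 / 43467398384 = -7.50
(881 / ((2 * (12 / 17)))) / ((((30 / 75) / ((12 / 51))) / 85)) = 374425 / 12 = 31202.08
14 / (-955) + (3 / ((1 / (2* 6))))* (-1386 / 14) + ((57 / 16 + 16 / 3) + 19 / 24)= -54310119 / 15280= -3554.33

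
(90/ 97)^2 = 8100/ 9409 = 0.86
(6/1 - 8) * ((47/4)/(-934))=47/1868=0.03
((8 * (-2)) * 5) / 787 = -0.10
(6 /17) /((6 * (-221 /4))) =-4 /3757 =-0.00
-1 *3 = -3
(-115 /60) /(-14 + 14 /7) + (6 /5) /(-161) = 17651 /115920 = 0.15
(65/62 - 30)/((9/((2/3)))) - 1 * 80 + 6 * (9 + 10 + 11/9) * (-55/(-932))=-14623520/195021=-74.98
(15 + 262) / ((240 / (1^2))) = 277 / 240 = 1.15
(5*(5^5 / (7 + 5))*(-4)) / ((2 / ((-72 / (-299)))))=-187500 / 299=-627.09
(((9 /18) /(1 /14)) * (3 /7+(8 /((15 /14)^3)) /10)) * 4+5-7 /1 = 476078 /16875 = 28.21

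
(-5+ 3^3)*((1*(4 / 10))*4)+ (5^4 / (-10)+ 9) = -18.30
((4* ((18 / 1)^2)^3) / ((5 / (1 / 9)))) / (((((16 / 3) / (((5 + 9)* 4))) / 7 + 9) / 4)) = 8888527872 / 6625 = 1341664.58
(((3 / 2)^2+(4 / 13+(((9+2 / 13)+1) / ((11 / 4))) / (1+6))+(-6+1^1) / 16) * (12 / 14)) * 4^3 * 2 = 193776 / 637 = 304.20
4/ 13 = 0.31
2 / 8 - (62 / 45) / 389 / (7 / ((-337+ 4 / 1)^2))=-3041993 / 54460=-55.86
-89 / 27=-3.30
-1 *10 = -10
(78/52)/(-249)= -1/166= -0.01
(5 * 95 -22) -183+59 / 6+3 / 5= 8413 / 30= 280.43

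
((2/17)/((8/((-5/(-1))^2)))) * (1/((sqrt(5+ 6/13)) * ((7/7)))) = 25 * sqrt(923)/4828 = 0.16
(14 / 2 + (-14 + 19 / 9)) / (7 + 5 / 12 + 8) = -176 / 555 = -0.32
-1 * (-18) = 18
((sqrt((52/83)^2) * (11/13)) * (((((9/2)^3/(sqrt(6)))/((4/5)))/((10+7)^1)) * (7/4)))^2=26257614075/4077406208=6.44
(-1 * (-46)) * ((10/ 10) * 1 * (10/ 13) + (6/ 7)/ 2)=5014/ 91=55.10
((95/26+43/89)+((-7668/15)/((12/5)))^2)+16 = 105030463/2314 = 45389.14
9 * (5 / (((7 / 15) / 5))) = 3375 / 7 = 482.14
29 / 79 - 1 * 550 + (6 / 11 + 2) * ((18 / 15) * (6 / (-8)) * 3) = -2418017 / 4345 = -556.51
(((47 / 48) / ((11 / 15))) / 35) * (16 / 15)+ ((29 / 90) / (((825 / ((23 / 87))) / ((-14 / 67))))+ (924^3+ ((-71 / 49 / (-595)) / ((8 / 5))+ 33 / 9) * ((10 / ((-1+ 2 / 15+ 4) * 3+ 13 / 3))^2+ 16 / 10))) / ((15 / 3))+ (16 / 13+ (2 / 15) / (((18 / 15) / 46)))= 3442996650851103697141109 / 21821804922645000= 157777812.75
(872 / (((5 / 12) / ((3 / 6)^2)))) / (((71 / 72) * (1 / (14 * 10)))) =5273856 / 71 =74279.66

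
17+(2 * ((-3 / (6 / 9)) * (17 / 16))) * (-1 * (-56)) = -1037 / 2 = -518.50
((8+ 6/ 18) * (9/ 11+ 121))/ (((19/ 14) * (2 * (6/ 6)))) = 234500/ 627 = 374.00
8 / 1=8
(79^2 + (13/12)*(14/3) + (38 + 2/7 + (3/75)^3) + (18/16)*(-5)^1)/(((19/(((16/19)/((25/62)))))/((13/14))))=2097504328946/3273046875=640.84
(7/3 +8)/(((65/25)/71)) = 282.18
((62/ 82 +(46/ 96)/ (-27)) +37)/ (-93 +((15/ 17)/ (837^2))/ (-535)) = -10515964591905/ 25914876784352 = -0.41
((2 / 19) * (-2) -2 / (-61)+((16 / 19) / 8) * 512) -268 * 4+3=-1176713 / 1159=-1015.28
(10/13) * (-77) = -770/13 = -59.23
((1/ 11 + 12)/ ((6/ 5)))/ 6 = 665/ 396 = 1.68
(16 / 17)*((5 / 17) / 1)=0.28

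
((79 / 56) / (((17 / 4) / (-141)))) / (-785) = 11139 / 186830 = 0.06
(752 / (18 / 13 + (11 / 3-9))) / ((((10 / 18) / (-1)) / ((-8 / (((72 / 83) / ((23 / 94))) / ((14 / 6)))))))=-99268 / 55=-1804.87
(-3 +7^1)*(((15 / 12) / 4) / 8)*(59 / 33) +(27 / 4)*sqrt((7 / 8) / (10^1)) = 295 / 1056 +27*sqrt(35) / 80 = 2.28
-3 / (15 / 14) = -14 / 5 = -2.80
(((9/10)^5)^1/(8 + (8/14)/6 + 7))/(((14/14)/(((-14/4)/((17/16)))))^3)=-6805279152/4866940625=-1.40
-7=-7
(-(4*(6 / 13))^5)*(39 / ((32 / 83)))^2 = -482119776 / 2197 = -219444.60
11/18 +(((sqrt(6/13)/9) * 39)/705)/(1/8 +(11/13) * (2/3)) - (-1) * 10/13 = 104 * sqrt(78)/151575 +323/234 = 1.39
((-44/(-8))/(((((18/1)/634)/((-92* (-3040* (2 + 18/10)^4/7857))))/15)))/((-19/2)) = -1337839938688/589275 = -2270315.11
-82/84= -41/42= -0.98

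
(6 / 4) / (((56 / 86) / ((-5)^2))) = 3225 / 56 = 57.59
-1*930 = -930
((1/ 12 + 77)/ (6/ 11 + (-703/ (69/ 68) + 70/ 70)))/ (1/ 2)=-234025/ 1049342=-0.22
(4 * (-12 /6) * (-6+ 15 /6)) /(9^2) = 28 /81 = 0.35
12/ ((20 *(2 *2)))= 3/ 20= 0.15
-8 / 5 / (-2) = 4 / 5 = 0.80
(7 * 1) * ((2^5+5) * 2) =518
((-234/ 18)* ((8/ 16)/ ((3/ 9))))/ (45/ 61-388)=2379/ 47246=0.05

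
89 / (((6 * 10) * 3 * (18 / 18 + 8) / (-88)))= -1958 / 405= -4.83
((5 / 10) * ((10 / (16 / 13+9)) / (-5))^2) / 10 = 169 / 88445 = 0.00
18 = 18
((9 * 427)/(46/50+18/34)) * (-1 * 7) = -1633275/88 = -18559.94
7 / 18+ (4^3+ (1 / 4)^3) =37097 / 576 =64.40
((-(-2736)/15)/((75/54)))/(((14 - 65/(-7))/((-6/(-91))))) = 98496/264875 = 0.37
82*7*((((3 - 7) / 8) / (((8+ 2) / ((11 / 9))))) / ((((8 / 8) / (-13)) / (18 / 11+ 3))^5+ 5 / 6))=-44936548762244139 / 1067545502719015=-42.09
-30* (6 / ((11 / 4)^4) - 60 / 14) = 12854340 / 102487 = 125.42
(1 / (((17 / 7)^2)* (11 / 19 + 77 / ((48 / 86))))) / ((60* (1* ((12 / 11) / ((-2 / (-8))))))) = 931 / 199167240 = 0.00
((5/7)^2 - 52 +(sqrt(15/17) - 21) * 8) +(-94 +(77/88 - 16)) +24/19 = -2438115/7448 +8 * sqrt(255)/17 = -319.84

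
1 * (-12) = -12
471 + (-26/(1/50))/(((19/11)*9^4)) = 58700089/124659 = 470.89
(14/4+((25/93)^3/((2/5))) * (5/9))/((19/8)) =1.49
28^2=784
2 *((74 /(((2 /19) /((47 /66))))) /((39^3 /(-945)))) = -1156435 /72501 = -15.95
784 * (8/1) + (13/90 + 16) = 565933/90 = 6288.14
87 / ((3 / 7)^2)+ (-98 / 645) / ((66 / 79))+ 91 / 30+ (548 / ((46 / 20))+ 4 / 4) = 700826381 / 979110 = 715.78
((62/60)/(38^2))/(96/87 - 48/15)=-899/2633856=-0.00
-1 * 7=-7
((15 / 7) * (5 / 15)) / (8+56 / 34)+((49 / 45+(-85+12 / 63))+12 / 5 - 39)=-120.25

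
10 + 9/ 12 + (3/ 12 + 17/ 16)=193/ 16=12.06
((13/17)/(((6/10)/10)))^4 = 26385.95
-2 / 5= -0.40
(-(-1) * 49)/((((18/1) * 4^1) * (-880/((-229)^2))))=-40.56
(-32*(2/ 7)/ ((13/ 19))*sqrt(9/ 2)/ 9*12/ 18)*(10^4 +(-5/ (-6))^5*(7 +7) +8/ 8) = -227449076*sqrt(2)/ 15309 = -21011.27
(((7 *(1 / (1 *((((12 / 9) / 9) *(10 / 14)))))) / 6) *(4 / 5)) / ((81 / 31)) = 1519 / 450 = 3.38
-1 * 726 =-726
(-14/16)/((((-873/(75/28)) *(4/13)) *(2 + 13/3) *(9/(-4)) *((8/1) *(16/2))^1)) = -325/33970176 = -0.00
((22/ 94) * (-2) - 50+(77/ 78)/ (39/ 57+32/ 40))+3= -514739/ 10998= -46.80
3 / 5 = 0.60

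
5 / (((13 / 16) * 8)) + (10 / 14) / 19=1395 / 1729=0.81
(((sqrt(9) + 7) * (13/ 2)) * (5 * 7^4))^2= 608907105625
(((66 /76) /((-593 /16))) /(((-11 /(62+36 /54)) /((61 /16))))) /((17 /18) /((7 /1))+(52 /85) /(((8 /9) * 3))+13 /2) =61411140 /828316039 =0.07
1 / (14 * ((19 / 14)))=1 / 19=0.05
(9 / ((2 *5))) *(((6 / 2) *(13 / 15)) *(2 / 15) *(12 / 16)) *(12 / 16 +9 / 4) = 351 / 500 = 0.70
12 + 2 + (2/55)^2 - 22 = -24196/3025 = -8.00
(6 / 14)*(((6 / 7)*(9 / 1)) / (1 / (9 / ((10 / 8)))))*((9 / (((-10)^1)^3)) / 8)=-6561 / 245000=-0.03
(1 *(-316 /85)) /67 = -0.06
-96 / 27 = -32 / 9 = -3.56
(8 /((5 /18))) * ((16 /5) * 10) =4608 /5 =921.60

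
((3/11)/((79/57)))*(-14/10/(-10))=1197/43450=0.03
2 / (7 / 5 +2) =10 / 17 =0.59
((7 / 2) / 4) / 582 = 7 / 4656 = 0.00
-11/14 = -0.79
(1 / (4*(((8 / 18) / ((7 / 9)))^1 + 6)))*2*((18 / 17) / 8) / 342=7 / 237728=0.00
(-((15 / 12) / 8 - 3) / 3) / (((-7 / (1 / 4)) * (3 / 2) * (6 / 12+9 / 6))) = -13 / 1152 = -0.01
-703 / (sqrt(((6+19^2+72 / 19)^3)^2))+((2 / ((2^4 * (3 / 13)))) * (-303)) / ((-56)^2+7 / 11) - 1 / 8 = -8557836316315649 / 48256946916643500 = -0.18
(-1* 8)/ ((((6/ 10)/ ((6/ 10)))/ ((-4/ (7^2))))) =32/ 49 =0.65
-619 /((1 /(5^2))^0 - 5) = 619 /4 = 154.75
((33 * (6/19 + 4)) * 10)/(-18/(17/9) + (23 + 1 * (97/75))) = 8625375/89414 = 96.47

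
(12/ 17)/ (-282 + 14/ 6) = -0.00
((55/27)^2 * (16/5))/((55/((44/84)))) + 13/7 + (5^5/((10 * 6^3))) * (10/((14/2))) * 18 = 342799/8748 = 39.19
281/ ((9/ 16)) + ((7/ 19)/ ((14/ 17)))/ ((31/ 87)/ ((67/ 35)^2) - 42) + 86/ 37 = 103927361472905/ 207080571474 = 501.87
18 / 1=18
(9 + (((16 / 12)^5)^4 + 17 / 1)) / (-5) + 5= -63.27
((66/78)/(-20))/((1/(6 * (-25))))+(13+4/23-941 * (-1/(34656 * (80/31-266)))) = 1651726007375/84617267904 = 19.52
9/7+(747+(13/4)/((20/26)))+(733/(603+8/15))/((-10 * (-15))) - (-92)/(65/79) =28482335603/32952920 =864.33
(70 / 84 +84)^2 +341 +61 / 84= 949841 / 126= 7538.42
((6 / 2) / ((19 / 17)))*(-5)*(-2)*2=1020 / 19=53.68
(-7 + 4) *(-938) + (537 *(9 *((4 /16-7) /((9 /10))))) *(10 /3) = -118011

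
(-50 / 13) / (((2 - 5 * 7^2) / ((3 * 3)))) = 50 / 351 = 0.14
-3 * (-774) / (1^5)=2322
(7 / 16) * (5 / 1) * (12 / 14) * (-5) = -9.38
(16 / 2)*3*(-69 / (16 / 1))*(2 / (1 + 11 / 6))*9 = -11178 / 17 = -657.53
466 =466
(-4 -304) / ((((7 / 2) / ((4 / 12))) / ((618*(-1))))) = 18128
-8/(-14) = 4/7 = 0.57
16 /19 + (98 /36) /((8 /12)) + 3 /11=13037 /2508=5.20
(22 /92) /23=11 /1058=0.01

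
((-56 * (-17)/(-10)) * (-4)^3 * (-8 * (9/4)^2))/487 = -1233792/2435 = -506.69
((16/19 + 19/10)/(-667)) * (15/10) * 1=-1563/253460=-0.01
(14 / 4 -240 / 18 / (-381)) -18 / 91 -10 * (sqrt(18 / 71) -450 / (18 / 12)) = 624772223 / 208026 -30 * sqrt(142) / 71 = 2998.30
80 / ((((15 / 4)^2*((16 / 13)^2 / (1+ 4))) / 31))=5239 / 9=582.11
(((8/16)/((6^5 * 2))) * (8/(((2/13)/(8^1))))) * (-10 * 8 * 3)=-260/81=-3.21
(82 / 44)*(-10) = -205 / 11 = -18.64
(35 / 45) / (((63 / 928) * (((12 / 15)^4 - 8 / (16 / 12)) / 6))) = -580000 / 47169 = -12.30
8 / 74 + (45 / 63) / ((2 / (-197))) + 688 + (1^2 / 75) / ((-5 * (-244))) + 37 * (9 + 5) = 26915594509 / 23698500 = 1135.75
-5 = -5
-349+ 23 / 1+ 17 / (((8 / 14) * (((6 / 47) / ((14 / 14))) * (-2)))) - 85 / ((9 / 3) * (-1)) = -6627 / 16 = -414.19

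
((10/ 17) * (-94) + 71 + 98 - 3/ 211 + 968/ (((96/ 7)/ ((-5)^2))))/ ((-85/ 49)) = -3961574981/ 3658740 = -1082.77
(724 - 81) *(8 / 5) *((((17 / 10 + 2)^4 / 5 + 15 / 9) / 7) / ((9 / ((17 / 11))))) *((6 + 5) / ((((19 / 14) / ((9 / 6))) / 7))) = 449344781711 / 5343750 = 84087.91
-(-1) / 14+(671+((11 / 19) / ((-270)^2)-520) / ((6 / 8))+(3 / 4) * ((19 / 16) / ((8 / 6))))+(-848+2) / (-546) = -485085656719 / 24200467200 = -20.04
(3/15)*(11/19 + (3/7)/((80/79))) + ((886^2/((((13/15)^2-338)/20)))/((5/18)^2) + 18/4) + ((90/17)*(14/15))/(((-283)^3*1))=-938429033696206629844763/1555438720313186800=-603321.12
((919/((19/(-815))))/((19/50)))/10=-3744925/361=-10373.75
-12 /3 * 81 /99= -36 /11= -3.27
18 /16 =9 /8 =1.12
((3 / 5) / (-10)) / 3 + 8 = 399 / 50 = 7.98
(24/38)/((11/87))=1044/209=5.00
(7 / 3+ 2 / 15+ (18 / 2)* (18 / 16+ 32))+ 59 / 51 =205189 / 680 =301.75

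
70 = 70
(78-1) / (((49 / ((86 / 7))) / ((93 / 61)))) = 87978 / 2989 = 29.43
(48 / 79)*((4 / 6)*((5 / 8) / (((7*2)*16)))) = 5 / 4424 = 0.00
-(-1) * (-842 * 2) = -1684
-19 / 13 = -1.46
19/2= 9.50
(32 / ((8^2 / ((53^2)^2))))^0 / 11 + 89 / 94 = 1073 / 1034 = 1.04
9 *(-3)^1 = -27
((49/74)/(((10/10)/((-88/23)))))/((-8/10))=2695/851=3.17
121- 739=-618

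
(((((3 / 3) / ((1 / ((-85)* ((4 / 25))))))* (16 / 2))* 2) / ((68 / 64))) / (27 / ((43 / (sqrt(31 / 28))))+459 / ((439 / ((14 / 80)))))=5539063914496 / 59574273579 - 1357742571520* sqrt(217) / 59574273579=-242.75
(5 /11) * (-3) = -15 /11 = -1.36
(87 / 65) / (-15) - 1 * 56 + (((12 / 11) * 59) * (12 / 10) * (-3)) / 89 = -18674551 / 318175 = -58.69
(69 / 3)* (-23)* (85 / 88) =-44965 / 88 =-510.97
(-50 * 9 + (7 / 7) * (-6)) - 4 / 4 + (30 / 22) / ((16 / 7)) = -80327 / 176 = -456.40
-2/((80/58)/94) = -1363/10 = -136.30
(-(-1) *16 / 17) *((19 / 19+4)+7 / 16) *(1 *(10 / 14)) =435 / 119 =3.66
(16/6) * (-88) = -704/3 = -234.67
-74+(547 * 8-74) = 4228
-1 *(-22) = 22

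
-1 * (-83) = 83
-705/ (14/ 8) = -402.86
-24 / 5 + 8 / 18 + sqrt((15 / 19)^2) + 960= 817751 / 855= 956.43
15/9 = 5/3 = 1.67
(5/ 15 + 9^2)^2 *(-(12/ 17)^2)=-952576/ 289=-3296.11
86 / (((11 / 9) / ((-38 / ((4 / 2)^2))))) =-7353 / 11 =-668.45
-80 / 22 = -40 / 11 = -3.64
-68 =-68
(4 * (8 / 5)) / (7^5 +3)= 0.00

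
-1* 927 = -927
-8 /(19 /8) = -64 /19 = -3.37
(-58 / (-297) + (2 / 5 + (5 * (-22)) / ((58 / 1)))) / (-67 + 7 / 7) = 56039 / 2842290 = 0.02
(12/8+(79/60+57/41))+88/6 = 46429/2460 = 18.87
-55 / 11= -5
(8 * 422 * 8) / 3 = 9002.67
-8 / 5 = -1.60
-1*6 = -6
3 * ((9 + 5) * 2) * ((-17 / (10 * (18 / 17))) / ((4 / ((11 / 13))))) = -28.53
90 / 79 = 1.14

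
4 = 4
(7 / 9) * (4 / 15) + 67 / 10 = 373 / 54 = 6.91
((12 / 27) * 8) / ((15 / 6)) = 64 / 45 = 1.42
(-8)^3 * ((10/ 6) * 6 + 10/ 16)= -5440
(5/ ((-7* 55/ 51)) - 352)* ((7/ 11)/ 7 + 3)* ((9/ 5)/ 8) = -830943/ 3388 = -245.26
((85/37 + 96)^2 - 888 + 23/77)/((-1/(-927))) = 857440660212/105413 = 8134107.37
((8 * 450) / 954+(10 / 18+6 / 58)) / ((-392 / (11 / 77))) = -15329 / 9489438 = -0.00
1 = 1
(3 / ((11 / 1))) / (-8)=-3 / 88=-0.03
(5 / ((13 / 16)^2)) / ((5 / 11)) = 2816 / 169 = 16.66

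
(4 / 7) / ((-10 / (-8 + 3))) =2 / 7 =0.29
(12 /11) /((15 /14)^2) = 784 /825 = 0.95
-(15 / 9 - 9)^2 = -53.78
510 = 510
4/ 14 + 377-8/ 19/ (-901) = 45211335/ 119833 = 377.29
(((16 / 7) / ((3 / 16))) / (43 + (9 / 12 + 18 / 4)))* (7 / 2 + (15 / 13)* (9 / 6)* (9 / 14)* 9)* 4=5037056 / 368823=13.66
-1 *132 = -132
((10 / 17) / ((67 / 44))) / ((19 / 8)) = 3520 / 21641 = 0.16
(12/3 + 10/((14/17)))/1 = 113/7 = 16.14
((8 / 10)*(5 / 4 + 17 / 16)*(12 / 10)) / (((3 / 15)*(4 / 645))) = 14319 / 8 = 1789.88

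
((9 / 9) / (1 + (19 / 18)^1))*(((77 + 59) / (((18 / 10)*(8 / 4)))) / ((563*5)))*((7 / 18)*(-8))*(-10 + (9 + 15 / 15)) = 0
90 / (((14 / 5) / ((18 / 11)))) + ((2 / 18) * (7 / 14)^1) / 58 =4228277 / 80388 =52.60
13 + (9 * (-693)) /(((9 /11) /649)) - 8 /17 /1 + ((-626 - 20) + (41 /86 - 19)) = -7233945289 /1462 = -4947978.99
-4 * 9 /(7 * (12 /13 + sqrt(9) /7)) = -156 /41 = -3.80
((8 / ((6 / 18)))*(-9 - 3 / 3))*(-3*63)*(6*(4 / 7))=155520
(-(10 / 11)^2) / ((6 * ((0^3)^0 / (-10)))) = 500 / 363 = 1.38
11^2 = 121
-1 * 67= -67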